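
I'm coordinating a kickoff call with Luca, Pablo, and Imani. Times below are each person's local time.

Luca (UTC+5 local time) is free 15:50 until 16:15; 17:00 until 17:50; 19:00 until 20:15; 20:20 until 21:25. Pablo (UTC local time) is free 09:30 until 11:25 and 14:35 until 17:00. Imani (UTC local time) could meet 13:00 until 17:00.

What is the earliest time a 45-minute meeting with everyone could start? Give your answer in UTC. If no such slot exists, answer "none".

15:20

Luca in UTC: 10:50-11:15, 12:00-12:50, 14:00-15:15, 15:20-16:25 (subtract 5h to convert from UTC+5).
Pablo in UTC: 09:30-11:25, 14:35-17:00.
Imani in UTC: 13:00-17:00.
Luca ∩ Pablo: 10:50-11:15, 14:35-15:15, 15:20-16:25.
Luca ∩ Pablo ∩ Imani: 14:35-15:15, 15:20-16:25.
The first common window of at least 45 minutes is 15:20-16:25, so the earliest start is 15:20.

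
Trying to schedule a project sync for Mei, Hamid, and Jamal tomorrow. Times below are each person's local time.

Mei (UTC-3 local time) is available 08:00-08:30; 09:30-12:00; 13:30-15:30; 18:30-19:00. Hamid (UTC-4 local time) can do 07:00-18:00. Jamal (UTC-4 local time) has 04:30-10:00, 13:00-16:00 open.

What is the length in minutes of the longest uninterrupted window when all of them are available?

90

Mei in UTC: 11:00-11:30, 12:30-15:00, 16:30-18:30, 21:30-22:00 (add 3h to convert from UTC-3).
Hamid in UTC: 11:00-22:00 (add 4h to convert from UTC-4).
Jamal in UTC: 08:30-14:00, 17:00-20:00 (add 4h to convert from UTC-4).
Mei ∩ Hamid: 11:00-11:30, 12:30-15:00, 16:30-18:30, 21:30-22:00.
Mei ∩ Hamid ∩ Jamal: 11:00-11:30, 12:30-14:00, 17:00-18:30.
The longest is 12:30-14:00 at 90 minutes.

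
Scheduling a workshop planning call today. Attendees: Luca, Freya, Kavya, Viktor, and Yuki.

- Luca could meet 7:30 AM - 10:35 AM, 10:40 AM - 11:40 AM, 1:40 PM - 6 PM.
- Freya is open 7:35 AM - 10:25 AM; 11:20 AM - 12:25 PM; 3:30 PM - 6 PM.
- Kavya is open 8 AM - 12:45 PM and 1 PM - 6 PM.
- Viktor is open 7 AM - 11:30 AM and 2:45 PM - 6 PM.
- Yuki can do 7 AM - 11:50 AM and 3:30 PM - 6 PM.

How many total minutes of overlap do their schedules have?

305

Luca ∩ Freya: 07:35-10:25, 11:20-11:40, 15:30-18:00.
Luca ∩ Freya ∩ Kavya: 08:00-10:25, 11:20-11:40, 15:30-18:00.
Luca ∩ Freya ∩ Kavya ∩ Viktor: 08:00-10:25, 11:20-11:30, 15:30-18:00.
Luca ∩ Freya ∩ Kavya ∩ Viktor ∩ Yuki: 08:00-10:25, 11:20-11:30, 15:30-18:00.
Summing the common windows: 145 + 10 + 150 = 305 minutes.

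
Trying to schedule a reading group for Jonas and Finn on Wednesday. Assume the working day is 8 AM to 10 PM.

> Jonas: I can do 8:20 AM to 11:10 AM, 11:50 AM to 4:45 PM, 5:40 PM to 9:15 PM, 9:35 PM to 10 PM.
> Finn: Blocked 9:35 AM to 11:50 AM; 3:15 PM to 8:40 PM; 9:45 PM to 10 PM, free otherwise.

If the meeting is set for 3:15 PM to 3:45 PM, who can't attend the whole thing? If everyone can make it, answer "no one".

Jonas free: 08:20-11:10, 11:50-16:45, 17:40-21:15, 21:35-22:00.
Finn free: 08:00-09:35, 11:50-15:15, 20:40-21:45 (invert busy blocks within the working day).
Jonas: free for 15:15-15:45. Finn: not fully free for 15:15-15:45.

Finn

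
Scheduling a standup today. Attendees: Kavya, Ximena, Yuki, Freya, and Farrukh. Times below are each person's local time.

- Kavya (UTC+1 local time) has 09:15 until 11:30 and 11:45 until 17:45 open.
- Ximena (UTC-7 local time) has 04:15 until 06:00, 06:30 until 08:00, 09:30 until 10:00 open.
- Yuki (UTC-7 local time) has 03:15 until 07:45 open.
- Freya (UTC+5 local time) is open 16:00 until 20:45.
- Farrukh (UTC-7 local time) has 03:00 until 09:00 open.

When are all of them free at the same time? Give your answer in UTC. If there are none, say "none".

Kavya in UTC: 08:15-10:30, 10:45-16:45 (subtract 1h to convert from UTC+1).
Ximena in UTC: 11:15-13:00, 13:30-15:00, 16:30-17:00 (add 7h to convert from UTC-7).
Yuki in UTC: 10:15-14:45 (add 7h to convert from UTC-7).
Freya in UTC: 11:00-15:45 (subtract 5h to convert from UTC+5).
Farrukh in UTC: 10:00-16:00 (add 7h to convert from UTC-7).
Kavya ∩ Ximena: 11:15-13:00, 13:30-15:00, 16:30-16:45.
Kavya ∩ Ximena ∩ Yuki: 11:15-13:00, 13:30-14:45.
Kavya ∩ Ximena ∩ Yuki ∩ Freya: 11:15-13:00, 13:30-14:45.
Kavya ∩ Ximena ∩ Yuki ∩ Freya ∩ Farrukh: 11:15-13:00, 13:30-14:45.
Those are the intersection windows.

11:15-13:00, 13:30-14:45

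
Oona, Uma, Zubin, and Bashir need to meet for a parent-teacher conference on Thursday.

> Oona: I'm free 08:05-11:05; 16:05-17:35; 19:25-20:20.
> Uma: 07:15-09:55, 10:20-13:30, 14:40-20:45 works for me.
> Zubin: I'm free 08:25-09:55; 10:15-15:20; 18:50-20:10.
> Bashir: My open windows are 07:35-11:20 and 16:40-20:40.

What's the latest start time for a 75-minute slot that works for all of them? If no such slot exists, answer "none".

08:40

Oona ∩ Uma: 08:05-09:55, 10:20-11:05, 16:05-17:35, 19:25-20:20.
Oona ∩ Uma ∩ Zubin: 08:25-09:55, 10:20-11:05, 19:25-20:10.
Oona ∩ Uma ∩ Zubin ∩ Bashir: 08:25-09:55, 10:20-11:05, 19:25-20:10.
The last common window of at least 75 minutes is 08:25-09:55; a 75-minute meeting can start as late as 08:40 and still end by 09:55.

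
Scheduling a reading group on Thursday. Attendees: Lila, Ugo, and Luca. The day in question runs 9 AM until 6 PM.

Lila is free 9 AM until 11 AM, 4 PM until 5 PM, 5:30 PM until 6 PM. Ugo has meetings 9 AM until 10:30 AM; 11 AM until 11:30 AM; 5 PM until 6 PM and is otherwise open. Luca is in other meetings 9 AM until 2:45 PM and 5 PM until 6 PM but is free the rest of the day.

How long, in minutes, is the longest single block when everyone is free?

Lila free: 09:00-11:00, 16:00-17:00, 17:30-18:00.
Ugo free: 10:30-11:00, 11:30-17:00 (invert busy blocks within the working day).
Luca free: 14:45-17:00 (invert busy blocks within the working day).
Lila ∩ Ugo: 10:30-11:00, 16:00-17:00.
Lila ∩ Ugo ∩ Luca: 16:00-17:00.
Those are the intersection windows.
The longest is 16:00-17:00 at 60 minutes.

60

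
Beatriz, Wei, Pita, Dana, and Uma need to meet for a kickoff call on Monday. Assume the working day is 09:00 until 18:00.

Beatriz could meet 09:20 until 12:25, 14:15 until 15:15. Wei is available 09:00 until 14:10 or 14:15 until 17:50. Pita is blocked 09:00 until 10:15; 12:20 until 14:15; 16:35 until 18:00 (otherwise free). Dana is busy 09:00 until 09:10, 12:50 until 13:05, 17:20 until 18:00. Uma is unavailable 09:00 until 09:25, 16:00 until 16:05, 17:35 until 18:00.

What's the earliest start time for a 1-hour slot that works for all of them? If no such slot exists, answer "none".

10:15

Beatriz free: 09:20-12:25, 14:15-15:15.
Wei free: 09:00-14:10, 14:15-17:50.
Pita free: 10:15-12:20, 14:15-16:35 (invert busy blocks within the working day).
Dana free: 09:10-12:50, 13:05-17:20 (invert busy blocks within the working day).
Uma free: 09:25-16:00, 16:05-17:35 (invert busy blocks within the working day).
Beatriz ∩ Wei: 09:20-12:25, 14:15-15:15.
Beatriz ∩ Wei ∩ Pita: 10:15-12:20, 14:15-15:15.
Beatriz ∩ Wei ∩ Pita ∩ Dana: 10:15-12:20, 14:15-15:15.
Beatriz ∩ Wei ∩ Pita ∩ Dana ∩ Uma: 10:15-12:20, 14:15-15:15.
Those are the intersection windows.
The first common window of at least 60 minutes is 10:15-12:20, so the earliest start is 10:15.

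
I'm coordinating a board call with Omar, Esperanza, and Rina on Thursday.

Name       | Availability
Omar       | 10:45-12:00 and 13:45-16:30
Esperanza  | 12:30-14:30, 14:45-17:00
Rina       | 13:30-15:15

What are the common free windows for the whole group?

13:45-14:30, 14:45-15:15

Omar ∩ Esperanza: 13:45-14:30, 14:45-16:30.
Omar ∩ Esperanza ∩ Rina: 13:45-14:30, 14:45-15:15.
Those are the intersection windows.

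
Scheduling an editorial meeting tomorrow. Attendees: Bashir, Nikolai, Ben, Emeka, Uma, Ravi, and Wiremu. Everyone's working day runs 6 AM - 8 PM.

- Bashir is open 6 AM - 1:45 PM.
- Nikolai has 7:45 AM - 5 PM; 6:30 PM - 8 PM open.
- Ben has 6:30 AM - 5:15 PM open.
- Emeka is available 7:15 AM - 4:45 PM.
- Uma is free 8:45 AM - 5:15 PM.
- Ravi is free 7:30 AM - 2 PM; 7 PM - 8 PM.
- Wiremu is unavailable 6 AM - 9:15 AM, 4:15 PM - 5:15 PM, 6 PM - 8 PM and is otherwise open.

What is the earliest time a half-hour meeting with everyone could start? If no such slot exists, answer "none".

09:15

Bashir free: 06:00-13:45.
Nikolai free: 07:45-17:00, 18:30-20:00.
Ben free: 06:30-17:15.
Emeka free: 07:15-16:45.
Uma free: 08:45-17:15.
Ravi free: 07:30-14:00, 19:00-20:00.
Wiremu free: 09:15-16:15, 17:15-18:00 (invert busy blocks within the working day).
Bashir ∩ Nikolai: 07:45-13:45.
Bashir ∩ Nikolai ∩ Ben: 07:45-13:45.
Bashir ∩ Nikolai ∩ Ben ∩ Emeka: 07:45-13:45.
Bashir ∩ Nikolai ∩ Ben ∩ Emeka ∩ Uma: 08:45-13:45.
Bashir ∩ Nikolai ∩ Ben ∩ Emeka ∩ Uma ∩ Ravi: 08:45-13:45.
Bashir ∩ Nikolai ∩ Ben ∩ Emeka ∩ Uma ∩ Ravi ∩ Wiremu: 09:15-13:45.
The first common window of at least 30 minutes is 09:15-13:45, so the earliest start is 09:15.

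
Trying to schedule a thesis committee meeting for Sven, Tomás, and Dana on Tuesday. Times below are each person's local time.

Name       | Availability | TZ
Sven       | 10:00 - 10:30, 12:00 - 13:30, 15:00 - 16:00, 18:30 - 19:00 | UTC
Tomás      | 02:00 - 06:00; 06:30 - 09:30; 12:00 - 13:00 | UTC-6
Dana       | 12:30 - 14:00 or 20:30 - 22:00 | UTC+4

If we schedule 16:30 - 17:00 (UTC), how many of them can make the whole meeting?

Sven in UTC: 10:00-10:30, 12:00-13:30, 15:00-16:00, 18:30-19:00.
Tomás in UTC: 08:00-12:00, 12:30-15:30, 18:00-19:00 (add 6h to convert from UTC-6).
Dana in UTC: 08:30-10:00, 16:30-18:00 (subtract 4h to convert from UTC+4).
Dana can make the full 16:30-17:00 slot — that's 1.

1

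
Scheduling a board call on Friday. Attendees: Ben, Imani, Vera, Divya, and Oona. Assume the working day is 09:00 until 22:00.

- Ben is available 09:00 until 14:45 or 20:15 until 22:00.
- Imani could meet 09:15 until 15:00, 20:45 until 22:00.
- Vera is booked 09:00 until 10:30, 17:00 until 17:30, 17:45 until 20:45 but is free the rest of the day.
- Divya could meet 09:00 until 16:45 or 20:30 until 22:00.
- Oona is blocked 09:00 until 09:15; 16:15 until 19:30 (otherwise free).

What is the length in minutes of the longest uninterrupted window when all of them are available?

255

Ben free: 09:00-14:45, 20:15-22:00.
Imani free: 09:15-15:00, 20:45-22:00.
Vera free: 10:30-17:00, 17:30-17:45, 20:45-22:00 (invert busy blocks within the working day).
Divya free: 09:00-16:45, 20:30-22:00.
Oona free: 09:15-16:15, 19:30-22:00 (invert busy blocks within the working day).
Ben ∩ Imani: 09:15-14:45, 20:45-22:00.
Ben ∩ Imani ∩ Vera: 10:30-14:45, 20:45-22:00.
Ben ∩ Imani ∩ Vera ∩ Divya: 10:30-14:45, 20:45-22:00.
Ben ∩ Imani ∩ Vera ∩ Divya ∩ Oona: 10:30-14:45, 20:45-22:00.
The longest is 10:30-14:45 at 255 minutes.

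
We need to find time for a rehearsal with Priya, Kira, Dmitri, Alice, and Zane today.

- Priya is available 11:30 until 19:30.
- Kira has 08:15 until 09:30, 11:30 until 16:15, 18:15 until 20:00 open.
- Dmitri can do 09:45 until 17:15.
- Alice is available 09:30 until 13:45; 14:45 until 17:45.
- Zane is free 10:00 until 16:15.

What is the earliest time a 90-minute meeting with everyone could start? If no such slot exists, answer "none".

Priya ∩ Kira: 11:30-16:15, 18:15-19:30.
Priya ∩ Kira ∩ Dmitri: 11:30-16:15.
Priya ∩ Kira ∩ Dmitri ∩ Alice: 11:30-13:45, 14:45-16:15.
Priya ∩ Kira ∩ Dmitri ∩ Alice ∩ Zane: 11:30-13:45, 14:45-16:15.
So the common availability across everyone is 11:30-13:45, 14:45-16:15.
The first common window of at least 90 minutes is 11:30-13:45, so the earliest start is 11:30.

11:30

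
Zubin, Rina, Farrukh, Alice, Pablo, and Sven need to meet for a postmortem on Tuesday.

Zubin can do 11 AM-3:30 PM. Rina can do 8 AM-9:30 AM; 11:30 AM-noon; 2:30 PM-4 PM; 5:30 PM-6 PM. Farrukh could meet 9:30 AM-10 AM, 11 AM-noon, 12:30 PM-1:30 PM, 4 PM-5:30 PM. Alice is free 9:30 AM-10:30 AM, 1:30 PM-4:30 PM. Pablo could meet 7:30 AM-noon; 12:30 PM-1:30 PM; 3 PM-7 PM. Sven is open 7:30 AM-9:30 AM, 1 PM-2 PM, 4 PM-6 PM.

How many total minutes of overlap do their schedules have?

0

Zubin ∩ Rina: 11:30-12:00, 14:30-15:30.
Zubin ∩ Rina ∩ Farrukh: 11:30-12:00.
Zubin ∩ Rina ∩ Farrukh ∩ Alice: ∅.
Zubin ∩ Rina ∩ Farrukh ∩ Alice ∩ Pablo: ∅.
Zubin ∩ Rina ∩ Farrukh ∩ Alice ∩ Pablo ∩ Sven: ∅.
There is no time when everyone is free.
There is no common window, so the total is 0 minutes.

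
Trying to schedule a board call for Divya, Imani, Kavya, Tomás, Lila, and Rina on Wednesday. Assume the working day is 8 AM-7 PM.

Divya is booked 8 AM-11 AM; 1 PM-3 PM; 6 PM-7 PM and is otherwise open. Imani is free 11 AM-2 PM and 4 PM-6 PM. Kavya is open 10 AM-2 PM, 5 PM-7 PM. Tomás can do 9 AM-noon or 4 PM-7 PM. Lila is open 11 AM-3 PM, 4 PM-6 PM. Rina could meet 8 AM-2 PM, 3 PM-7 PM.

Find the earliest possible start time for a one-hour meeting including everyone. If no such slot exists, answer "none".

Divya free: 11:00-13:00, 15:00-18:00 (invert busy blocks within the working day).
Imani free: 11:00-14:00, 16:00-18:00.
Kavya free: 10:00-14:00, 17:00-19:00.
Tomás free: 09:00-12:00, 16:00-19:00.
Lila free: 11:00-15:00, 16:00-18:00.
Rina free: 08:00-14:00, 15:00-19:00.
Divya ∩ Imani: 11:00-13:00, 16:00-18:00.
Divya ∩ Imani ∩ Kavya: 11:00-13:00, 17:00-18:00.
Divya ∩ Imani ∩ Kavya ∩ Tomás: 11:00-12:00, 17:00-18:00.
Divya ∩ Imani ∩ Kavya ∩ Tomás ∩ Lila: 11:00-12:00, 17:00-18:00.
Divya ∩ Imani ∩ Kavya ∩ Tomás ∩ Lila ∩ Rina: 11:00-12:00, 17:00-18:00.
Those are the intersection windows.
The first common window of at least 60 minutes is 11:00-12:00, so the earliest start is 11:00.

11:00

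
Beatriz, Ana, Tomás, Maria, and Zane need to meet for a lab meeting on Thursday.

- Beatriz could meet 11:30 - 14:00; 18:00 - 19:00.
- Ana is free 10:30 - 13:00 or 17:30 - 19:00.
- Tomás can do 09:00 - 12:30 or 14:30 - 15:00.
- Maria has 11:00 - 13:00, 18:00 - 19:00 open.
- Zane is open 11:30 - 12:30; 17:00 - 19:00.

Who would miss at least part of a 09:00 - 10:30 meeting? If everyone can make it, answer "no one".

Ana, Beatriz, Maria, Zane

Beatriz: not fully free for 09:00-10:30. Ana: not fully free for 09:00-10:30. Tomás: free for 09:00-10:30. Maria: not fully free for 09:00-10:30. Zane: not fully free for 09:00-10:30.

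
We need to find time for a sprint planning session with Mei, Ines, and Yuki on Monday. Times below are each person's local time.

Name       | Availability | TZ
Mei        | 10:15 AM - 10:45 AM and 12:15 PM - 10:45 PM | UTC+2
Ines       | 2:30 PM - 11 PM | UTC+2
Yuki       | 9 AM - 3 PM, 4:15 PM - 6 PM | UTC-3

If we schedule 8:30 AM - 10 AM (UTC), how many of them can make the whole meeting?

0

Mei in UTC: 08:15-08:45, 10:15-20:45 (subtract 2h to convert from UTC+2).
Ines in UTC: 12:30-21:00 (subtract 2h to convert from UTC+2).
Yuki in UTC: 12:00-18:00, 19:15-21:00 (add 3h to convert from UTC-3).
nobody can make the full 08:30-10:00 slot — that's 0.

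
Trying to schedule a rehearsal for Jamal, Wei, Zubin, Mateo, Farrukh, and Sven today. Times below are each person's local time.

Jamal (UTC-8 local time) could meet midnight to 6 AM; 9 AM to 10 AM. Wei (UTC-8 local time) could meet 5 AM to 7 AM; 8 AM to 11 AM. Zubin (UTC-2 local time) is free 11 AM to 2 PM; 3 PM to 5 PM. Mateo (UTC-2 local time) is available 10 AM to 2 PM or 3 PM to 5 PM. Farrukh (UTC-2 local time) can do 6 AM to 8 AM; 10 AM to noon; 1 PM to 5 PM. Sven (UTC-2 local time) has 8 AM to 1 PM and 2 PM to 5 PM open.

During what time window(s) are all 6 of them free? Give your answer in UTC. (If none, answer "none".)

13:00-14:00, 17:00-18:00

Jamal in UTC: 08:00-14:00, 17:00-18:00 (add 8h to convert from UTC-8).
Wei in UTC: 13:00-15:00, 16:00-19:00 (add 8h to convert from UTC-8).
Zubin in UTC: 13:00-16:00, 17:00-19:00 (add 2h to convert from UTC-2).
Mateo in UTC: 12:00-16:00, 17:00-19:00 (add 2h to convert from UTC-2).
Farrukh in UTC: 08:00-10:00, 12:00-14:00, 15:00-19:00 (add 2h to convert from UTC-2).
Sven in UTC: 10:00-15:00, 16:00-19:00 (add 2h to convert from UTC-2).
Jamal ∩ Wei: 13:00-14:00, 17:00-18:00.
Jamal ∩ Wei ∩ Zubin: 13:00-14:00, 17:00-18:00.
Jamal ∩ Wei ∩ Zubin ∩ Mateo: 13:00-14:00, 17:00-18:00.
Jamal ∩ Wei ∩ Zubin ∩ Mateo ∩ Farrukh: 13:00-14:00, 17:00-18:00.
Jamal ∩ Wei ∩ Zubin ∩ Mateo ∩ Farrukh ∩ Sven: 13:00-14:00, 17:00-18:00.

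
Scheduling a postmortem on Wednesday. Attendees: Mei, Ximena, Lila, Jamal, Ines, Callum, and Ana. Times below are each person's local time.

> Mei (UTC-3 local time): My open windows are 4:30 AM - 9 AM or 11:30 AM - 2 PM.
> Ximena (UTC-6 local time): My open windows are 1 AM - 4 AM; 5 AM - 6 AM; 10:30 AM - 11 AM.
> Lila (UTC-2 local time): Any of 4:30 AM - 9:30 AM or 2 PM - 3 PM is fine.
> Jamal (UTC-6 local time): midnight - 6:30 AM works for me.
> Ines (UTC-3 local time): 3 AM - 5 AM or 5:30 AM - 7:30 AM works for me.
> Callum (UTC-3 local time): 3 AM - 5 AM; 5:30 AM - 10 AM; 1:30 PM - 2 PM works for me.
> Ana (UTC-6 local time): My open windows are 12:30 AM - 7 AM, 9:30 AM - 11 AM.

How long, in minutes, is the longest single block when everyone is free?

90

Mei in UTC: 07:30-12:00, 14:30-17:00 (add 3h to convert from UTC-3).
Ximena in UTC: 07:00-10:00, 11:00-12:00, 16:30-17:00 (add 6h to convert from UTC-6).
Lila in UTC: 06:30-11:30, 16:00-17:00 (add 2h to convert from UTC-2).
Jamal in UTC: 06:00-12:30 (add 6h to convert from UTC-6).
Ines in UTC: 06:00-08:00, 08:30-10:30 (add 3h to convert from UTC-3).
Callum in UTC: 06:00-08:00, 08:30-13:00, 16:30-17:00 (add 3h to convert from UTC-3).
Ana in UTC: 06:30-13:00, 15:30-17:00 (add 6h to convert from UTC-6).
Mei ∩ Ximena: 07:30-10:00, 11:00-12:00, 16:30-17:00.
Mei ∩ Ximena ∩ Lila: 07:30-10:00, 11:00-11:30, 16:30-17:00.
Mei ∩ Ximena ∩ Lila ∩ Jamal: 07:30-10:00, 11:00-11:30.
Mei ∩ Ximena ∩ Lila ∩ Jamal ∩ Ines: 07:30-08:00, 08:30-10:00.
Mei ∩ Ximena ∩ Lila ∩ Jamal ∩ Ines ∩ Callum: 07:30-08:00, 08:30-10:00.
Mei ∩ Ximena ∩ Lila ∩ Jamal ∩ Ines ∩ Callum ∩ Ana: 07:30-08:00, 08:30-10:00.
The longest is 08:30-10:00 at 90 minutes.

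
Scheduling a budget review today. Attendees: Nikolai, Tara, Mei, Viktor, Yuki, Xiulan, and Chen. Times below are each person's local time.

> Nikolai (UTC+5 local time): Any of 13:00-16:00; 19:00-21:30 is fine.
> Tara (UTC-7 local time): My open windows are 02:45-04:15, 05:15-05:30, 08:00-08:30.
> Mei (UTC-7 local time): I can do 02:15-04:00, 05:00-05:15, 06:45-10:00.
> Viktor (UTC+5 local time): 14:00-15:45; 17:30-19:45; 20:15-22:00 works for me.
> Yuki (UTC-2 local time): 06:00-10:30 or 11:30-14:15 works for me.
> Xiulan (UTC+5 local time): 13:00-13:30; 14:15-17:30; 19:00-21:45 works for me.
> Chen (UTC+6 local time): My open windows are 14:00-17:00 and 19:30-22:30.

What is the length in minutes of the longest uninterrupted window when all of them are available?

60

Nikolai in UTC: 08:00-11:00, 14:00-16:30 (subtract 5h to convert from UTC+5).
Tara in UTC: 09:45-11:15, 12:15-12:30, 15:00-15:30 (add 7h to convert from UTC-7).
Mei in UTC: 09:15-11:00, 12:00-12:15, 13:45-17:00 (add 7h to convert from UTC-7).
Viktor in UTC: 09:00-10:45, 12:30-14:45, 15:15-17:00 (subtract 5h to convert from UTC+5).
Yuki in UTC: 08:00-12:30, 13:30-16:15 (add 2h to convert from UTC-2).
Xiulan in UTC: 08:00-08:30, 09:15-12:30, 14:00-16:45 (subtract 5h to convert from UTC+5).
Chen in UTC: 08:00-11:00, 13:30-16:30 (subtract 6h to convert from UTC+6).
Nikolai ∩ Tara: 09:45-11:00, 15:00-15:30.
Nikolai ∩ Tara ∩ Mei: 09:45-11:00, 15:00-15:30.
Nikolai ∩ Tara ∩ Mei ∩ Viktor: 09:45-10:45, 15:15-15:30.
Nikolai ∩ Tara ∩ Mei ∩ Viktor ∩ Yuki: 09:45-10:45, 15:15-15:30.
Nikolai ∩ Tara ∩ Mei ∩ Viktor ∩ Yuki ∩ Xiulan: 09:45-10:45, 15:15-15:30.
Nikolai ∩ Tara ∩ Mei ∩ Viktor ∩ Yuki ∩ Xiulan ∩ Chen: 09:45-10:45, 15:15-15:30.
So the common availability across everyone is 09:45-10:45, 15:15-15:30.
The longest is 09:45-10:45 at 60 minutes.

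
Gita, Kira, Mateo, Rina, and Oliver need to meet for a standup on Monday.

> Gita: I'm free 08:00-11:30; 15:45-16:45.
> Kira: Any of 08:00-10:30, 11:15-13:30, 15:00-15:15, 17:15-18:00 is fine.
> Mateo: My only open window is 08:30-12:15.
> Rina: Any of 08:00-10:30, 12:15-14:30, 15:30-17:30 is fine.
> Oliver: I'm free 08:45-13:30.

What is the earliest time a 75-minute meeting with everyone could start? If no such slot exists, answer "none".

08:45

Gita ∩ Kira: 08:00-10:30, 11:15-11:30.
Gita ∩ Kira ∩ Mateo: 08:30-10:30, 11:15-11:30.
Gita ∩ Kira ∩ Mateo ∩ Rina: 08:30-10:30.
Gita ∩ Kira ∩ Mateo ∩ Rina ∩ Oliver: 08:45-10:30.
The first common window of at least 75 minutes is 08:45-10:30, so the earliest start is 08:45.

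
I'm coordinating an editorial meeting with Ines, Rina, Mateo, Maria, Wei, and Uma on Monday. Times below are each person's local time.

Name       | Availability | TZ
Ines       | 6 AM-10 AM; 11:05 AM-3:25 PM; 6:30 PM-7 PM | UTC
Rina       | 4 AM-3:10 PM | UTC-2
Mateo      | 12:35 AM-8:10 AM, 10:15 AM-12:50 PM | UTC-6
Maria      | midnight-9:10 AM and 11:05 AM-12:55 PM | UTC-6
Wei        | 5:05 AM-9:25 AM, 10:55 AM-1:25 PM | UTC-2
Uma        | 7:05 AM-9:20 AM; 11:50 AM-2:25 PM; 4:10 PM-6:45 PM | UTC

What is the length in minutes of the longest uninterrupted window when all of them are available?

135

Ines in UTC: 06:00-10:00, 11:05-15:25, 18:30-19:00.
Rina in UTC: 06:00-17:10 (add 2h to convert from UTC-2).
Mateo in UTC: 06:35-14:10, 16:15-18:50 (add 6h to convert from UTC-6).
Maria in UTC: 06:00-15:10, 17:05-18:55 (add 6h to convert from UTC-6).
Wei in UTC: 07:05-11:25, 12:55-15:25 (add 2h to convert from UTC-2).
Uma in UTC: 07:05-09:20, 11:50-14:25, 16:10-18:45.
Ines ∩ Rina: 06:00-10:00, 11:05-15:25.
Ines ∩ Rina ∩ Mateo: 06:35-10:00, 11:05-14:10.
Ines ∩ Rina ∩ Mateo ∩ Maria: 06:35-10:00, 11:05-14:10.
Ines ∩ Rina ∩ Mateo ∩ Maria ∩ Wei: 07:05-10:00, 11:05-11:25, 12:55-14:10.
Ines ∩ Rina ∩ Mateo ∩ Maria ∩ Wei ∩ Uma: 07:05-09:20, 12:55-14:10.
The longest is 07:05-09:20 at 135 minutes.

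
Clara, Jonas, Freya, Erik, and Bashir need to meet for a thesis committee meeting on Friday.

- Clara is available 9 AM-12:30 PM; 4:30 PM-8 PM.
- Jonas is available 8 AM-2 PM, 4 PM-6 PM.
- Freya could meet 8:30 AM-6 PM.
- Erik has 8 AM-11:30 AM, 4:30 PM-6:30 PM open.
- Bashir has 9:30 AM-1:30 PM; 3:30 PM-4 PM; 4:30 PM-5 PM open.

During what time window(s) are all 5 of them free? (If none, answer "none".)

09:30-11:30, 16:30-17:00

Clara ∩ Jonas: 09:00-12:30, 16:30-18:00.
Clara ∩ Jonas ∩ Freya: 09:00-12:30, 16:30-18:00.
Clara ∩ Jonas ∩ Freya ∩ Erik: 09:00-11:30, 16:30-18:00.
Clara ∩ Jonas ∩ Freya ∩ Erik ∩ Bashir: 09:30-11:30, 16:30-17:00.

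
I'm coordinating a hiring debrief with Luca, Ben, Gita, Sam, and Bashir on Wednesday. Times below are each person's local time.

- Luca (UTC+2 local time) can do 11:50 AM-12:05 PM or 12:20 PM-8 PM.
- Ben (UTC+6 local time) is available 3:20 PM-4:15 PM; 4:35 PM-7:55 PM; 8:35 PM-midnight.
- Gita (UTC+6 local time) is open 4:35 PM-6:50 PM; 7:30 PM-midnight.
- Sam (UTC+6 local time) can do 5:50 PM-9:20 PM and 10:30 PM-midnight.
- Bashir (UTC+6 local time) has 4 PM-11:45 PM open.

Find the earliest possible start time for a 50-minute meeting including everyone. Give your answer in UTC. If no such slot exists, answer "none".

11:50

Luca in UTC: 09:50-10:05, 10:20-18:00 (subtract 2h to convert from UTC+2).
Ben in UTC: 09:20-10:15, 10:35-13:55, 14:35-18:00 (subtract 6h to convert from UTC+6).
Gita in UTC: 10:35-12:50, 13:30-18:00 (subtract 6h to convert from UTC+6).
Sam in UTC: 11:50-15:20, 16:30-18:00 (subtract 6h to convert from UTC+6).
Bashir in UTC: 10:00-17:45 (subtract 6h to convert from UTC+6).
Luca ∩ Ben: 09:50-10:05, 10:35-13:55, 14:35-18:00.
Luca ∩ Ben ∩ Gita: 10:35-12:50, 13:30-13:55, 14:35-18:00.
Luca ∩ Ben ∩ Gita ∩ Sam: 11:50-12:50, 13:30-13:55, 14:35-15:20, 16:30-18:00.
Luca ∩ Ben ∩ Gita ∩ Sam ∩ Bashir: 11:50-12:50, 13:30-13:55, 14:35-15:20, 16:30-17:45.
The first common window of at least 50 minutes is 11:50-12:50, so the earliest start is 11:50.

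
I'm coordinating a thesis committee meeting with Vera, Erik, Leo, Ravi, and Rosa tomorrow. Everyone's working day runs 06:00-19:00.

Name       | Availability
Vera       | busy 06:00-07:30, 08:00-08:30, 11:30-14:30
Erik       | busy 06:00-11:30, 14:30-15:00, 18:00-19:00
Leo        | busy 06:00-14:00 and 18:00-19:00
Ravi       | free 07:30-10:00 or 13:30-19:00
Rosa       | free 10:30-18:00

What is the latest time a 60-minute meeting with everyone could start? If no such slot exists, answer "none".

Vera free: 07:30-08:00, 08:30-11:30, 14:30-19:00 (invert busy blocks within the working day).
Erik free: 11:30-14:30, 15:00-18:00 (invert busy blocks within the working day).
Leo free: 14:00-18:00 (invert busy blocks within the working day).
Ravi free: 07:30-10:00, 13:30-19:00.
Rosa free: 10:30-18:00.
Vera ∩ Erik: 15:00-18:00.
Vera ∩ Erik ∩ Leo: 15:00-18:00.
Vera ∩ Erik ∩ Leo ∩ Ravi: 15:00-18:00.
Vera ∩ Erik ∩ Leo ∩ Ravi ∩ Rosa: 15:00-18:00.
The last common window of at least 60 minutes is 15:00-18:00; a 60-minute meeting can start as late as 17:00 and still end by 18:00.

17:00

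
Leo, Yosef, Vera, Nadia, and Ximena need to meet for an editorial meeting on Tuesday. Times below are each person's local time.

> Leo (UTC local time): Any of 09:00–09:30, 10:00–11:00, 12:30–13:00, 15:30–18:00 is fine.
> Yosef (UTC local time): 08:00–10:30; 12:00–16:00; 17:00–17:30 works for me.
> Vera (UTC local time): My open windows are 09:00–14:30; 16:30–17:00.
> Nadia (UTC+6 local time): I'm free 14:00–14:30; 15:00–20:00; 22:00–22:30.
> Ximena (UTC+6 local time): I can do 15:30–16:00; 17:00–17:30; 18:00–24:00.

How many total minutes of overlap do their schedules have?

30

Leo in UTC: 09:00-09:30, 10:00-11:00, 12:30-13:00, 15:30-18:00.
Yosef in UTC: 08:00-10:30, 12:00-16:00, 17:00-17:30.
Vera in UTC: 09:00-14:30, 16:30-17:00.
Nadia in UTC: 08:00-08:30, 09:00-14:00, 16:00-16:30 (subtract 6h to convert from UTC+6).
Ximena in UTC: 09:30-10:00, 11:00-11:30, 12:00-18:00 (subtract 6h to convert from UTC+6).
Leo ∩ Yosef: 09:00-09:30, 10:00-10:30, 12:30-13:00, 15:30-16:00, 17:00-17:30.
Leo ∩ Yosef ∩ Vera: 09:00-09:30, 10:00-10:30, 12:30-13:00.
Leo ∩ Yosef ∩ Vera ∩ Nadia: 09:00-09:30, 10:00-10:30, 12:30-13:00.
Leo ∩ Yosef ∩ Vera ∩ Nadia ∩ Ximena: 12:30-13:00.
Those are the intersection windows.
That's a single block of 30 minutes.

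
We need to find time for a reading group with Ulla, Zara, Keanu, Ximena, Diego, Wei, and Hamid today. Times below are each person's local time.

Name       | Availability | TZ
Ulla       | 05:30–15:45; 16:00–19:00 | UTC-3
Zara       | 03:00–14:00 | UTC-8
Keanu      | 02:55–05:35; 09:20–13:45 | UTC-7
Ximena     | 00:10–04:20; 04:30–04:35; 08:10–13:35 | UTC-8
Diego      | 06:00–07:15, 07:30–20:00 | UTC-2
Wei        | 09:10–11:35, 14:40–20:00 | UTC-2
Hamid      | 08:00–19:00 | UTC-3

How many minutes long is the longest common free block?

Ulla in UTC: 08:30-18:45, 19:00-22:00 (add 3h to convert from UTC-3).
Zara in UTC: 11:00-22:00 (add 8h to convert from UTC-8).
Keanu in UTC: 09:55-12:35, 16:20-20:45 (add 7h to convert from UTC-7).
Ximena in UTC: 08:10-12:20, 12:30-12:35, 16:10-21:35 (add 8h to convert from UTC-8).
Diego in UTC: 08:00-09:15, 09:30-22:00 (add 2h to convert from UTC-2).
Wei in UTC: 11:10-13:35, 16:40-22:00 (add 2h to convert from UTC-2).
Hamid in UTC: 11:00-22:00 (add 3h to convert from UTC-3).
Ulla ∩ Zara: 11:00-18:45, 19:00-22:00.
Ulla ∩ Zara ∩ Keanu: 11:00-12:35, 16:20-18:45, 19:00-20:45.
Ulla ∩ Zara ∩ Keanu ∩ Ximena: 11:00-12:20, 12:30-12:35, 16:20-18:45, 19:00-20:45.
Ulla ∩ Zara ∩ Keanu ∩ Ximena ∩ Diego: 11:00-12:20, 12:30-12:35, 16:20-18:45, 19:00-20:45.
Ulla ∩ Zara ∩ Keanu ∩ Ximena ∩ Diego ∩ Wei: 11:10-12:20, 12:30-12:35, 16:40-18:45, 19:00-20:45.
Ulla ∩ Zara ∩ Keanu ∩ Ximena ∩ Diego ∩ Wei ∩ Hamid: 11:10-12:20, 12:30-12:35, 16:40-18:45, 19:00-20:45.
Those are the intersection windows.
The longest is 16:40-18:45 at 125 minutes.

125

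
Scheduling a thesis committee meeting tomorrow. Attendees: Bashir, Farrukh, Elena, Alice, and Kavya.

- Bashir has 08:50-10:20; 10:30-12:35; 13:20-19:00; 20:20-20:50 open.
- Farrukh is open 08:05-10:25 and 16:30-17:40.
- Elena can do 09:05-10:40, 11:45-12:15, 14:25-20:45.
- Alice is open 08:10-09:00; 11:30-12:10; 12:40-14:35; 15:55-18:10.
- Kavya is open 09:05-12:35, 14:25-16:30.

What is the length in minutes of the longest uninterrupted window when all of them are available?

Bashir ∩ Farrukh: 08:50-10:20, 16:30-17:40.
Bashir ∩ Farrukh ∩ Elena: 09:05-10:20, 16:30-17:40.
Bashir ∩ Farrukh ∩ Elena ∩ Alice: 16:30-17:40.
Bashir ∩ Farrukh ∩ Elena ∩ Alice ∩ Kavya: ∅.
There is no time when everyone is free.
No common window exists, so the longest block is 0 minutes.

0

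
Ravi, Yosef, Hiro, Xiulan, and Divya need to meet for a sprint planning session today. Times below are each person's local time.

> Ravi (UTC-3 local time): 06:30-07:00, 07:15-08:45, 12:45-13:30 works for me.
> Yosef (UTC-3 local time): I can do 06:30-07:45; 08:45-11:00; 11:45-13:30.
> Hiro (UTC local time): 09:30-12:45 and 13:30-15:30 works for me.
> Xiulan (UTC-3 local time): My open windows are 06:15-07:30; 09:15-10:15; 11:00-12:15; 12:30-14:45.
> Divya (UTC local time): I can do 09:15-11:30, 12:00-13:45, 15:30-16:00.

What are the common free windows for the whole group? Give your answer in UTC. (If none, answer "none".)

Ravi in UTC: 09:30-10:00, 10:15-11:45, 15:45-16:30 (add 3h to convert from UTC-3).
Yosef in UTC: 09:30-10:45, 11:45-14:00, 14:45-16:30 (add 3h to convert from UTC-3).
Hiro in UTC: 09:30-12:45, 13:30-15:30.
Xiulan in UTC: 09:15-10:30, 12:15-13:15, 14:00-15:15, 15:30-17:45 (add 3h to convert from UTC-3).
Divya in UTC: 09:15-11:30, 12:00-13:45, 15:30-16:00.
Ravi ∩ Yosef: 09:30-10:00, 10:15-10:45, 15:45-16:30.
Ravi ∩ Yosef ∩ Hiro: 09:30-10:00, 10:15-10:45.
Ravi ∩ Yosef ∩ Hiro ∩ Xiulan: 09:30-10:00, 10:15-10:30.
Ravi ∩ Yosef ∩ Hiro ∩ Xiulan ∩ Divya: 09:30-10:00, 10:15-10:30.

09:30-10:00, 10:15-10:30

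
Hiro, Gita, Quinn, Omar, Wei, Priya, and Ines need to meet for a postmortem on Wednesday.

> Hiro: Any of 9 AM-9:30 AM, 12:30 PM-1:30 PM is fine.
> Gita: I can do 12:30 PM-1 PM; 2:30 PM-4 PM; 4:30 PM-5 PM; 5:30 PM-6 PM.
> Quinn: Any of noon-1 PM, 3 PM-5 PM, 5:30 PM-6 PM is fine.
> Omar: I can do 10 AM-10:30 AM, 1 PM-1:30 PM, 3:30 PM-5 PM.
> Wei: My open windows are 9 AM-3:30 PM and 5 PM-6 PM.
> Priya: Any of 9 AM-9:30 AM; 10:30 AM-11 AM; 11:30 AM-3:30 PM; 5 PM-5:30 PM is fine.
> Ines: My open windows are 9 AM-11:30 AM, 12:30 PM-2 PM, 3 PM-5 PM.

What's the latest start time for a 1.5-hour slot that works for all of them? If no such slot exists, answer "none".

none

Hiro ∩ Gita: 12:30-13:00.
Hiro ∩ Gita ∩ Quinn: 12:30-13:00.
Hiro ∩ Gita ∩ Quinn ∩ Omar: ∅.
Hiro ∩ Gita ∩ Quinn ∩ Omar ∩ Wei: ∅.
Hiro ∩ Gita ∩ Quinn ∩ Omar ∩ Wei ∩ Priya: ∅.
Hiro ∩ Gita ∩ Quinn ∩ Omar ∩ Wei ∩ Priya ∩ Ines: ∅.
There is no time when everyone is free.
No common window is at least 90 minutes long.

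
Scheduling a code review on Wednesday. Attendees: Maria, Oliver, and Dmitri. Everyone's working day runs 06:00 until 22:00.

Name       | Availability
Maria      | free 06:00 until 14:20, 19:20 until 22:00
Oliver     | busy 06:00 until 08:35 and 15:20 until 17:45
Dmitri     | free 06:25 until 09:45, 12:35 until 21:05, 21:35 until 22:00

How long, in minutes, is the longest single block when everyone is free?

Maria free: 06:00-14:20, 19:20-22:00.
Oliver free: 08:35-15:20, 17:45-22:00 (invert busy blocks within the working day).
Dmitri free: 06:25-09:45, 12:35-21:05, 21:35-22:00.
Maria ∩ Oliver: 08:35-14:20, 19:20-22:00.
Maria ∩ Oliver ∩ Dmitri: 08:35-09:45, 12:35-14:20, 19:20-21:05, 21:35-22:00.
The longest is 12:35-14:20 at 105 minutes.

105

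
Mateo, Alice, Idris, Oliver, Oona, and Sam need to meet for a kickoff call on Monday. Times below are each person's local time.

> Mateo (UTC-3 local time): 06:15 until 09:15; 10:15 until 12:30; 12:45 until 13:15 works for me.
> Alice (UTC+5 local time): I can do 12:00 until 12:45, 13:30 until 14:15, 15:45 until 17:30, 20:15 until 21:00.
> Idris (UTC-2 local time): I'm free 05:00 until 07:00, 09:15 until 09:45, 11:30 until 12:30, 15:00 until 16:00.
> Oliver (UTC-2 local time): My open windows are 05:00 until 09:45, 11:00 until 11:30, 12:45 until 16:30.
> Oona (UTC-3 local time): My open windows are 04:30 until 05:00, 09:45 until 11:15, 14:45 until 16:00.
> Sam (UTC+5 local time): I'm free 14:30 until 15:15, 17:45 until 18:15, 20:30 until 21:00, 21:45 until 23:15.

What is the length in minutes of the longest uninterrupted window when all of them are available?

0

Mateo in UTC: 09:15-12:15, 13:15-15:30, 15:45-16:15 (add 3h to convert from UTC-3).
Alice in UTC: 07:00-07:45, 08:30-09:15, 10:45-12:30, 15:15-16:00 (subtract 5h to convert from UTC+5).
Idris in UTC: 07:00-09:00, 11:15-11:45, 13:30-14:30, 17:00-18:00 (add 2h to convert from UTC-2).
Oliver in UTC: 07:00-11:45, 13:00-13:30, 14:45-18:30 (add 2h to convert from UTC-2).
Oona in UTC: 07:30-08:00, 12:45-14:15, 17:45-19:00 (add 3h to convert from UTC-3).
Sam in UTC: 09:30-10:15, 12:45-13:15, 15:30-16:00, 16:45-18:15 (subtract 5h to convert from UTC+5).
Mateo ∩ Alice: 10:45-12:15, 15:15-15:30, 15:45-16:00.
Mateo ∩ Alice ∩ Idris: 11:15-11:45.
Mateo ∩ Alice ∩ Idris ∩ Oliver: 11:15-11:45.
Mateo ∩ Alice ∩ Idris ∩ Oliver ∩ Oona: ∅.
Mateo ∩ Alice ∩ Idris ∩ Oliver ∩ Oona ∩ Sam: ∅.
There is no time when everyone is free.
No common window exists, so the longest block is 0 minutes.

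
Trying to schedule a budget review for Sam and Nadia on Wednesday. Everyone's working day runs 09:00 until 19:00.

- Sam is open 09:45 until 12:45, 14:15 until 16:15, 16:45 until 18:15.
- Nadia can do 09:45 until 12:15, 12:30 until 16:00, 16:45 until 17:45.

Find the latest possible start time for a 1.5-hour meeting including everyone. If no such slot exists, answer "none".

14:30

Sam ∩ Nadia: 09:45-12:15, 12:30-12:45, 14:15-16:00, 16:45-17:45.
Those are the intersection windows.
The last common window of at least 90 minutes is 14:15-16:00; a 90-minute meeting can start as late as 14:30 and still end by 16:00.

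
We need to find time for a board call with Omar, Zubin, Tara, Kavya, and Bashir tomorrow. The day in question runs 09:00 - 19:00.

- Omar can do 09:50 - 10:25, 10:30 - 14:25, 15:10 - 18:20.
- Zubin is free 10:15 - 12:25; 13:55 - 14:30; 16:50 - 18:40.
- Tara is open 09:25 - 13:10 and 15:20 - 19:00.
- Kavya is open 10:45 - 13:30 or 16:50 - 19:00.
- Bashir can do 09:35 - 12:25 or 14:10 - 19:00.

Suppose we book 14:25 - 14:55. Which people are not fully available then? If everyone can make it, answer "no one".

Kavya, Omar, Tara, Zubin

Omar: not fully free for 14:25-14:55. Zubin: not fully free for 14:25-14:55. Tara: not fully free for 14:25-14:55. Kavya: not fully free for 14:25-14:55. Bashir: free for 14:25-14:55.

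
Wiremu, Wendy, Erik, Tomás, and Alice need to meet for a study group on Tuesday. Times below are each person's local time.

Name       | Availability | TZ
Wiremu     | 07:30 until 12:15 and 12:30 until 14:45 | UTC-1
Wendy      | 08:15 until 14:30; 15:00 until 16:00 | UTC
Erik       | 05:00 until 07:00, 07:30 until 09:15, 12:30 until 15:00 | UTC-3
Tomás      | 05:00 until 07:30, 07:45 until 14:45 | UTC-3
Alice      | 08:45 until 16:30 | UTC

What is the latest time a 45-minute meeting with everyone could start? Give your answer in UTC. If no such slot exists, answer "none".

11:30

Wiremu in UTC: 08:30-13:15, 13:30-15:45 (add 1h to convert from UTC-1).
Wendy in UTC: 08:15-14:30, 15:00-16:00.
Erik in UTC: 08:00-10:00, 10:30-12:15, 15:30-18:00 (add 3h to convert from UTC-3).
Tomás in UTC: 08:00-10:30, 10:45-17:45 (add 3h to convert from UTC-3).
Alice in UTC: 08:45-16:30.
Wiremu ∩ Wendy: 08:30-13:15, 13:30-14:30, 15:00-15:45.
Wiremu ∩ Wendy ∩ Erik: 08:30-10:00, 10:30-12:15, 15:30-15:45.
Wiremu ∩ Wendy ∩ Erik ∩ Tomás: 08:30-10:00, 10:45-12:15, 15:30-15:45.
Wiremu ∩ Wendy ∩ Erik ∩ Tomás ∩ Alice: 08:45-10:00, 10:45-12:15, 15:30-15:45.
The last common window of at least 45 minutes is 10:45-12:15; a 45-minute meeting can start as late as 11:30 and still end by 12:15.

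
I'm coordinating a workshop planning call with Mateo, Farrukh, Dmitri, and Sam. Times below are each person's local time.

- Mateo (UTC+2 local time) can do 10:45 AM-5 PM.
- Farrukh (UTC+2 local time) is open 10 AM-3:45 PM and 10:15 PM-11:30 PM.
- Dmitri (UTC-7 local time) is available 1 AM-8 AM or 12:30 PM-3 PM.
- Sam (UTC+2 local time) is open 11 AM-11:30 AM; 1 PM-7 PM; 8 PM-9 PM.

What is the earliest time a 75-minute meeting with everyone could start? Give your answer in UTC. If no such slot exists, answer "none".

Mateo in UTC: 08:45-15:00 (subtract 2h to convert from UTC+2).
Farrukh in UTC: 08:00-13:45, 20:15-21:30 (subtract 2h to convert from UTC+2).
Dmitri in UTC: 08:00-15:00, 19:30-22:00 (add 7h to convert from UTC-7).
Sam in UTC: 09:00-09:30, 11:00-17:00, 18:00-19:00 (subtract 2h to convert from UTC+2).
Mateo ∩ Farrukh: 08:45-13:45.
Mateo ∩ Farrukh ∩ Dmitri: 08:45-13:45.
Mateo ∩ Farrukh ∩ Dmitri ∩ Sam: 09:00-09:30, 11:00-13:45.
The first common window of at least 75 minutes is 11:00-13:45, so the earliest start is 11:00.

11:00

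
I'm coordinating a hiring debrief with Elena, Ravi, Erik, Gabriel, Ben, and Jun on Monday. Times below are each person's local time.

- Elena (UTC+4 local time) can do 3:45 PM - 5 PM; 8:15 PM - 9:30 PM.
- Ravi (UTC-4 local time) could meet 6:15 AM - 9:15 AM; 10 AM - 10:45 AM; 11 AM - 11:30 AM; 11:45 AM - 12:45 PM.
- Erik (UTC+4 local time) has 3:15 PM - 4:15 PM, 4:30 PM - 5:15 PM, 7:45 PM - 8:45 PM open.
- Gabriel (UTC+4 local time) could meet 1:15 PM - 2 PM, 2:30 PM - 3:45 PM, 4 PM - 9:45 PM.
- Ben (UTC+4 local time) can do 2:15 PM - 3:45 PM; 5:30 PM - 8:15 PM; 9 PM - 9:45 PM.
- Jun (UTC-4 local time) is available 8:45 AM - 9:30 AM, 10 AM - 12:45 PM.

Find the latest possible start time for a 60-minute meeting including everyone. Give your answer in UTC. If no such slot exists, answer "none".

none

Elena in UTC: 11:45-13:00, 16:15-17:30 (subtract 4h to convert from UTC+4).
Ravi in UTC: 10:15-13:15, 14:00-14:45, 15:00-15:30, 15:45-16:45 (add 4h to convert from UTC-4).
Erik in UTC: 11:15-12:15, 12:30-13:15, 15:45-16:45 (subtract 4h to convert from UTC+4).
Gabriel in UTC: 09:15-10:00, 10:30-11:45, 12:00-17:45 (subtract 4h to convert from UTC+4).
Ben in UTC: 10:15-11:45, 13:30-16:15, 17:00-17:45 (subtract 4h to convert from UTC+4).
Jun in UTC: 12:45-13:30, 14:00-16:45 (add 4h to convert from UTC-4).
Elena ∩ Ravi: 11:45-13:00, 16:15-16:45.
Elena ∩ Ravi ∩ Erik: 11:45-12:15, 12:30-13:00, 16:15-16:45.
Elena ∩ Ravi ∩ Erik ∩ Gabriel: 12:00-12:15, 12:30-13:00, 16:15-16:45.
Elena ∩ Ravi ∩ Erik ∩ Gabriel ∩ Ben: ∅.
Elena ∩ Ravi ∩ Erik ∩ Gabriel ∩ Ben ∩ Jun: ∅.
There is no time when everyone is free.
No common window is at least 60 minutes long.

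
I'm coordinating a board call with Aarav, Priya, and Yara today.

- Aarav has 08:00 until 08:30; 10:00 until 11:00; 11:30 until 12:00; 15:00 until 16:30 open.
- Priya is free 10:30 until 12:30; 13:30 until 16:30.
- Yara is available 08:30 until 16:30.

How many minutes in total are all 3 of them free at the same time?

Aarav ∩ Priya: 10:30-11:00, 11:30-12:00, 15:00-16:30.
Aarav ∩ Priya ∩ Yara: 10:30-11:00, 11:30-12:00, 15:00-16:30.
So the common availability across everyone is 10:30-11:00, 11:30-12:00, 15:00-16:30.
Summing the common windows: 30 + 30 + 90 = 150 minutes.

150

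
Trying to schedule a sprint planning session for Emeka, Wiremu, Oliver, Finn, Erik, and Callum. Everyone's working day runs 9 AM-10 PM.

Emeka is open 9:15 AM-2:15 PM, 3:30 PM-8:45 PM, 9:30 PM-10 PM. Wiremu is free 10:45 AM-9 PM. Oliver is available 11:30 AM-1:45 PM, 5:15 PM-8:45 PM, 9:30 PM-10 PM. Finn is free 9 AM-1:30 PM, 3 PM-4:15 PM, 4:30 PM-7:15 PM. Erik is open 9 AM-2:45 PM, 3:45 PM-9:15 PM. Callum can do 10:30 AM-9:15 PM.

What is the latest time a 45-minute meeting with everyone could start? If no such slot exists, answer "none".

18:30

Emeka ∩ Wiremu: 10:45-14:15, 15:30-20:45.
Emeka ∩ Wiremu ∩ Oliver: 11:30-13:45, 17:15-20:45.
Emeka ∩ Wiremu ∩ Oliver ∩ Finn: 11:30-13:30, 17:15-19:15.
Emeka ∩ Wiremu ∩ Oliver ∩ Finn ∩ Erik: 11:30-13:30, 17:15-19:15.
Emeka ∩ Wiremu ∩ Oliver ∩ Finn ∩ Erik ∩ Callum: 11:30-13:30, 17:15-19:15.
The last common window of at least 45 minutes is 17:15-19:15; a 45-minute meeting can start as late as 18:30 and still end by 19:15.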